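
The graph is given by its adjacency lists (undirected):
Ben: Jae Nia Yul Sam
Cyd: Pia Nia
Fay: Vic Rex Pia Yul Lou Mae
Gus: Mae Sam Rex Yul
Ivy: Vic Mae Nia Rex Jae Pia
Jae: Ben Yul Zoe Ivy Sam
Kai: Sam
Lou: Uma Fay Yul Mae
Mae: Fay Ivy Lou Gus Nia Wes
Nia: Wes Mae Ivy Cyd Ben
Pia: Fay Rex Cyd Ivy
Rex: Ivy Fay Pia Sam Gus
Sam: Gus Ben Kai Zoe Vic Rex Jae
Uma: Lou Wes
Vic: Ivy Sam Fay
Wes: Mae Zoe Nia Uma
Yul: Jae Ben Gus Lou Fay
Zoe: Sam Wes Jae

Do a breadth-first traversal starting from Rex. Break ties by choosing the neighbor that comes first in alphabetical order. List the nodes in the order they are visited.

Rex → Fay → Gus → Ivy → Pia → Sam → Lou → Mae → Vic → Yul → Jae → Nia → Cyd → Ben → Kai → Zoe → Uma → Wes

Visit Rex; enqueue Fay, Gus, Ivy, Pia, Sam → queue [Fay, Gus, Ivy, Pia, Sam]
Visit Fay; enqueue Lou, Mae, Vic, Yul → queue [Gus, Ivy, Pia, Sam, Lou, Mae, Vic, Yul]
Visit Gus → queue [Ivy, Pia, Sam, Lou, Mae, Vic, Yul]
Visit Ivy; enqueue Jae, Nia → queue [Pia, Sam, Lou, Mae, Vic, Yul, Jae, Nia]
Visit Pia; enqueue Cyd → queue [Sam, Lou, Mae, Vic, Yul, Jae, Nia, Cyd]
Visit Sam; enqueue Ben, Kai, Zoe → queue [Lou, Mae, Vic, Yul, Jae, Nia, Cyd, Ben, Kai, Zoe]
Visit Lou; enqueue Uma → queue [Mae, Vic, Yul, Jae, Nia, Cyd, Ben, Kai, Zoe, Uma]
Visit Mae; enqueue Wes → queue [Vic, Yul, Jae, Nia, Cyd, Ben, Kai, Zoe, Uma, Wes]
Visit Vic → queue [Yul, Jae, Nia, Cyd, Ben, Kai, Zoe, Uma, Wes]
Visit Yul → queue [Jae, Nia, Cyd, Ben, Kai, Zoe, Uma, Wes]
Visit Jae → queue [Nia, Cyd, Ben, Kai, Zoe, Uma, Wes]
Visit Nia → queue [Cyd, Ben, Kai, Zoe, Uma, Wes]
Visit Cyd → queue [Ben, Kai, Zoe, Uma, Wes]
Visit Ben → queue [Kai, Zoe, Uma, Wes]
Visit Kai → queue [Zoe, Uma, Wes]
Visit Zoe → queue [Uma, Wes]
Visit Uma → queue [Wes]
Visit Wes → queue []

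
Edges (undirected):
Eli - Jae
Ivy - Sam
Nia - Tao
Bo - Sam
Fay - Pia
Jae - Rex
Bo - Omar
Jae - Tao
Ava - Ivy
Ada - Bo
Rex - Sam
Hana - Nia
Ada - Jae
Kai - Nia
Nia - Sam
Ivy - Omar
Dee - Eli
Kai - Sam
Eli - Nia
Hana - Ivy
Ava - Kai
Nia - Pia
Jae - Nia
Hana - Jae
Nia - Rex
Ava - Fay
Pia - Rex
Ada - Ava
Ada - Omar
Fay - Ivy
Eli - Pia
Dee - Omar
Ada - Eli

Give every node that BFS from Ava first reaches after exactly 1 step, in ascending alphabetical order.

Ada, Fay, Ivy, Kai

Level 0: Ava
Level 1: Ada, Fay, Ivy, Kai
Level 2: Bo, Eli, Hana, Jae, Nia, Omar, Pia, Sam
Level 3: Dee, Rex, Tao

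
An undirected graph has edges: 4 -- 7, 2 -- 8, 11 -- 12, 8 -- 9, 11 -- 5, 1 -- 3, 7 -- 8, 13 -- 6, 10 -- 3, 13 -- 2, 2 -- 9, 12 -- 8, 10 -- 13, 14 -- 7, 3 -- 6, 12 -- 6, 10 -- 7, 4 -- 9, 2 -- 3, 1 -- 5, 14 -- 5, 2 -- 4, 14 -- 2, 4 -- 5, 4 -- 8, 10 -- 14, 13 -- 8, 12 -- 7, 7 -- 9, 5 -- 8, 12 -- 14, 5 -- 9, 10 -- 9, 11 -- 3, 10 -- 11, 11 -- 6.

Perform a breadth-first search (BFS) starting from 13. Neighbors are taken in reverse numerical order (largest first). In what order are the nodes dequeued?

Visit 13; enqueue 10, 8, 6, 2 → queue [10, 8, 6, 2]
Visit 10; enqueue 14, 11, 9, 7, 3 → queue [8, 6, 2, 14, 11, 9, 7, 3]
Visit 8; enqueue 12, 5, 4 → queue [6, 2, 14, 11, 9, 7, 3, 12, 5, 4]
Visit 6 → queue [2, 14, 11, 9, 7, 3, 12, 5, 4]
Visit 2 → queue [14, 11, 9, 7, 3, 12, 5, 4]
Visit 14 → queue [11, 9, 7, 3, 12, 5, 4]
Visit 11 → queue [9, 7, 3, 12, 5, 4]
Visit 9 → queue [7, 3, 12, 5, 4]
Visit 7 → queue [3, 12, 5, 4]
Visit 3; enqueue 1 → queue [12, 5, 4, 1]
Visit 12 → queue [5, 4, 1]
Visit 5 → queue [4, 1]
Visit 4 → queue [1]
Visit 1 → queue []

13, 10, 8, 6, 2, 14, 11, 9, 7, 3, 12, 5, 4, 1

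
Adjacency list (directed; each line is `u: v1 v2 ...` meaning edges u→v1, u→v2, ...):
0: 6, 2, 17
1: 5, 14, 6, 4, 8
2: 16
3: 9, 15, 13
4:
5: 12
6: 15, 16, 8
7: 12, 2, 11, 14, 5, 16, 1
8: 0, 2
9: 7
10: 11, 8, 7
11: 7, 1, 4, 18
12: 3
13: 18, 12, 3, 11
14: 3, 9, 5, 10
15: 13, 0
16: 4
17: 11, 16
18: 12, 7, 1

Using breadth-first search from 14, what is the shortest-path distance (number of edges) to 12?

Level 0: 14
Level 1: 3, 5, 9, 10
Level 2: 7, 8, 11, 12, 13, 15
Level 3: 0, 1, 2, 4, 16, 18
Level 4: 6, 17
12 first appears at level 2.

2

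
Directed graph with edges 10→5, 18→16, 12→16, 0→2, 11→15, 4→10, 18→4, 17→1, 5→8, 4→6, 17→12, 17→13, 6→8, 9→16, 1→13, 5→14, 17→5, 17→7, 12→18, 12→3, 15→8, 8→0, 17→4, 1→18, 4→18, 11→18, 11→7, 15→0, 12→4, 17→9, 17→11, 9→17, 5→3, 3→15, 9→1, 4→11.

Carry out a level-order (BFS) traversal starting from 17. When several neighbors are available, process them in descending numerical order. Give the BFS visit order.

17 -> 13 -> 12 -> 11 -> 9 -> 7 -> 5 -> 4 -> 1 -> 18 -> 16 -> 3 -> 15 -> 14 -> 8 -> 10 -> 6 -> 0 -> 2

Visit 17; enqueue 13, 12, 11, 9, 7, 5, 4, 1 → queue [13, 12, 11, 9, 7, 5, 4, 1]
Visit 13 → queue [12, 11, 9, 7, 5, 4, 1]
Visit 12; enqueue 18, 16, 3 → queue [11, 9, 7, 5, 4, 1, 18, 16, 3]
Visit 11; enqueue 15 → queue [9, 7, 5, 4, 1, 18, 16, 3, 15]
Visit 9 → queue [7, 5, 4, 1, 18, 16, 3, 15]
Visit 7 → queue [5, 4, 1, 18, 16, 3, 15]
Visit 5; enqueue 14, 8 → queue [4, 1, 18, 16, 3, 15, 14, 8]
Visit 4; enqueue 10, 6 → queue [1, 18, 16, 3, 15, 14, 8, 10, 6]
Visit 1 → queue [18, 16, 3, 15, 14, 8, 10, 6]
Visit 18 → queue [16, 3, 15, 14, 8, 10, 6]
Visit 16 → queue [3, 15, 14, 8, 10, 6]
Visit 3 → queue [15, 14, 8, 10, 6]
Visit 15; enqueue 0 → queue [14, 8, 10, 6, 0]
Visit 14 → queue [8, 10, 6, 0]
Visit 8 → queue [10, 6, 0]
Visit 10 → queue [6, 0]
Visit 6 → queue [0]
Visit 0; enqueue 2 → queue [2]
Visit 2 → queue []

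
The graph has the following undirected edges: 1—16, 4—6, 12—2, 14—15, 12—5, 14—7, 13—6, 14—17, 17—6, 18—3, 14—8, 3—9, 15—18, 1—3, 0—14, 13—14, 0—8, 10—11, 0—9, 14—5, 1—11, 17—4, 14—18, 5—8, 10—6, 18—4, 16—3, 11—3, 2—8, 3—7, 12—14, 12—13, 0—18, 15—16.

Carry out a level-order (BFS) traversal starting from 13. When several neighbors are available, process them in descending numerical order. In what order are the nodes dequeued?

13 → 14 → 12 → 6 → 18 → 17 → 15 → 8 → 7 → 5 → 0 → 2 → 10 → 4 → 3 → 16 → 9 → 11 → 1

Visit 13; enqueue 14, 12, 6 → queue [14, 12, 6]
Visit 14; enqueue 18, 17, 15, 8, 7, 5, 0 → queue [12, 6, 18, 17, 15, 8, 7, 5, 0]
Visit 12; enqueue 2 → queue [6, 18, 17, 15, 8, 7, 5, 0, 2]
Visit 6; enqueue 10, 4 → queue [18, 17, 15, 8, 7, 5, 0, 2, 10, 4]
Visit 18; enqueue 3 → queue [17, 15, 8, 7, 5, 0, 2, 10, 4, 3]
Visit 17 → queue [15, 8, 7, 5, 0, 2, 10, 4, 3]
Visit 15; enqueue 16 → queue [8, 7, 5, 0, 2, 10, 4, 3, 16]
Visit 8 → queue [7, 5, 0, 2, 10, 4, 3, 16]
Visit 7 → queue [5, 0, 2, 10, 4, 3, 16]
Visit 5 → queue [0, 2, 10, 4, 3, 16]
Visit 0; enqueue 9 → queue [2, 10, 4, 3, 16, 9]
Visit 2 → queue [10, 4, 3, 16, 9]
Visit 10; enqueue 11 → queue [4, 3, 16, 9, 11]
Visit 4 → queue [3, 16, 9, 11]
Visit 3; enqueue 1 → queue [16, 9, 11, 1]
Visit 16 → queue [9, 11, 1]
Visit 9 → queue [11, 1]
Visit 11 → queue [1]
Visit 1 → queue []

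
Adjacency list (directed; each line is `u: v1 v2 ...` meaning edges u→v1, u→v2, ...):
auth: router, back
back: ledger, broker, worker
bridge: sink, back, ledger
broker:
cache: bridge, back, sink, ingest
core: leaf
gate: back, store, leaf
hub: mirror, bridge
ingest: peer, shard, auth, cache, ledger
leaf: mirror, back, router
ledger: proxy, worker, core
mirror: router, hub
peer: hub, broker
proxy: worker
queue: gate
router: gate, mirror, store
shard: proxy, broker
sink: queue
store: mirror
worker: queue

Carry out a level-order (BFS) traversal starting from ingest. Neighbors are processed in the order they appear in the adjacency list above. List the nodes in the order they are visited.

Visit ingest; enqueue peer, shard, auth, cache, ledger → queue [peer, shard, auth, cache, ledger]
Visit peer; enqueue hub, broker → queue [shard, auth, cache, ledger, hub, broker]
Visit shard; enqueue proxy → queue [auth, cache, ledger, hub, broker, proxy]
Visit auth; enqueue router, back → queue [cache, ledger, hub, broker, proxy, router, back]
Visit cache; enqueue bridge, sink → queue [ledger, hub, broker, proxy, router, back, bridge, sink]
Visit ledger; enqueue worker, core → queue [hub, broker, proxy, router, back, bridge, sink, worker, core]
Visit hub; enqueue mirror → queue [broker, proxy, router, back, bridge, sink, worker, core, mirror]
Visit broker → queue [proxy, router, back, bridge, sink, worker, core, mirror]
Visit proxy → queue [router, back, bridge, sink, worker, core, mirror]
Visit router; enqueue gate, store → queue [back, bridge, sink, worker, core, mirror, gate, store]
Visit back → queue [bridge, sink, worker, core, mirror, gate, store]
Visit bridge → queue [sink, worker, core, mirror, gate, store]
Visit sink; enqueue queue → queue [worker, core, mirror, gate, store, queue]
Visit worker → queue [core, mirror, gate, store, queue]
Visit core; enqueue leaf → queue [mirror, gate, store, queue, leaf]
Visit mirror → queue [gate, store, queue, leaf]
Visit gate → queue [store, queue, leaf]
Visit store → queue [queue, leaf]
Visit queue → queue [leaf]
Visit leaf → queue []

ingest, peer, shard, auth, cache, ledger, hub, broker, proxy, router, back, bridge, sink, worker, core, mirror, gate, store, queue, leaf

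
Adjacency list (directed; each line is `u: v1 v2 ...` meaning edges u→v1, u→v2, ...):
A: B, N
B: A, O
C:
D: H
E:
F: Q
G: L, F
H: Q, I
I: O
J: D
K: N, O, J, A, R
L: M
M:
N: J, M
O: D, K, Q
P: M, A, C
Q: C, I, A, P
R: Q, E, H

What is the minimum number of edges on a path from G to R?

Level 0: G
Level 1: F, L
Level 2: M, Q
Level 3: A, C, I, P
Level 4: B, N, O
Level 5: D, J, K
Level 6: H, R
Level 7: E
R first appears at level 6.

6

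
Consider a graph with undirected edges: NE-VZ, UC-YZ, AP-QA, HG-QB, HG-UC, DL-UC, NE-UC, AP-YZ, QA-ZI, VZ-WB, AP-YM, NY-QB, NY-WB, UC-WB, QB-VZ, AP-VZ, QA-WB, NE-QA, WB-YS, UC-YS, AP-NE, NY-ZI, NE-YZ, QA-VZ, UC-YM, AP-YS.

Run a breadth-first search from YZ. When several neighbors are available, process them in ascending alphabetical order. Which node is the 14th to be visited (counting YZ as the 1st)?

NY

Visit YZ; enqueue AP, NE, UC → queue [AP, NE, UC]
Visit AP; enqueue QA, VZ, YM, YS → queue [NE, UC, QA, VZ, YM, YS]
Visit NE → queue [UC, QA, VZ, YM, YS]
Visit UC; enqueue DL, HG, WB → queue [QA, VZ, YM, YS, DL, HG, WB]
Visit QA; enqueue ZI → queue [VZ, YM, YS, DL, HG, WB, ZI]
Visit VZ; enqueue QB → queue [YM, YS, DL, HG, WB, ZI, QB]
Visit YM → queue [YS, DL, HG, WB, ZI, QB]
Visit YS → queue [DL, HG, WB, ZI, QB]
Visit DL → queue [HG, WB, ZI, QB]
Visit HG → queue [WB, ZI, QB]
Visit WB; enqueue NY → queue [ZI, QB, NY]
Visit ZI → queue [QB, NY]
Visit QB → queue [NY]
Visit NY → queue []

Visit order: YZ, AP, NE, UC, QA, VZ, YM, YS, DL, HG, WB, ZI, QB, NY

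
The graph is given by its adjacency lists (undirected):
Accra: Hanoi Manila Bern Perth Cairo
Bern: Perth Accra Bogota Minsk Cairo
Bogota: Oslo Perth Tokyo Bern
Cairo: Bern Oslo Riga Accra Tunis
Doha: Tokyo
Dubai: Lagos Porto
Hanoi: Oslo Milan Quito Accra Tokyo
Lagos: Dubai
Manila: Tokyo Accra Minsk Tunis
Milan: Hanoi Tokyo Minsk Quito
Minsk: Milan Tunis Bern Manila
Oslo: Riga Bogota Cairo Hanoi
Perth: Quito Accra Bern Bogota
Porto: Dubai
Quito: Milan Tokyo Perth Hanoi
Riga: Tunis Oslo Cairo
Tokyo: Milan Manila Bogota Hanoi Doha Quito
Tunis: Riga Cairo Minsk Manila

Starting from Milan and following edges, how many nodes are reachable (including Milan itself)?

BFS from Milan visits: Milan, Tokyo, Quito, Minsk, Hanoi, Manila, Doha, Bogota, Perth, Tunis, Bern, Oslo, Accra, Riga, Cairo
Reachable nodes: 15 of 18 total.

15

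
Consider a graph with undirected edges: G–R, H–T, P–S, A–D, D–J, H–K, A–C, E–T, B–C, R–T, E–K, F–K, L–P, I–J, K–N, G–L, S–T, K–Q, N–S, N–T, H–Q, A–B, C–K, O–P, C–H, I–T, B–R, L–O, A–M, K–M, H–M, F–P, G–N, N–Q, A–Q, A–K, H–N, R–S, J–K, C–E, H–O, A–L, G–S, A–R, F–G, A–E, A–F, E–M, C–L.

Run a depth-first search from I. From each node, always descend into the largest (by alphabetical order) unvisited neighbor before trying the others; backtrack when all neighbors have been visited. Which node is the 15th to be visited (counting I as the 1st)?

Visit I
I → T
T → S
S → R
R → G
G → N
N → Q
Q → K
K → M
M → H
H → O
O → P
P → L
L → C
C → E
E → A
A → F
A → D
D → J
A → B

Visit order: I, T, S, R, G, N, Q, K, M, H, O, P, L, C, E, A, F, D, J, B

E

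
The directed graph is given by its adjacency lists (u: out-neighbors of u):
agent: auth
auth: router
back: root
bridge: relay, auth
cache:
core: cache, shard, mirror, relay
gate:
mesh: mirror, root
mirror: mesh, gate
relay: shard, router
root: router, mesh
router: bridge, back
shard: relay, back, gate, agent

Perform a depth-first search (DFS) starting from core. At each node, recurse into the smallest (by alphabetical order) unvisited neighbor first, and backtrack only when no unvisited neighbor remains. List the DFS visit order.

core, cache, mirror, gate, mesh, root, router, back, bridge, auth, relay, shard, agent

Visit core
core → cache
core → mirror
mirror → gate
mirror → mesh
mesh → root
root → router
router → back
router → bridge
bridge → auth
bridge → relay
relay → shard
shard → agent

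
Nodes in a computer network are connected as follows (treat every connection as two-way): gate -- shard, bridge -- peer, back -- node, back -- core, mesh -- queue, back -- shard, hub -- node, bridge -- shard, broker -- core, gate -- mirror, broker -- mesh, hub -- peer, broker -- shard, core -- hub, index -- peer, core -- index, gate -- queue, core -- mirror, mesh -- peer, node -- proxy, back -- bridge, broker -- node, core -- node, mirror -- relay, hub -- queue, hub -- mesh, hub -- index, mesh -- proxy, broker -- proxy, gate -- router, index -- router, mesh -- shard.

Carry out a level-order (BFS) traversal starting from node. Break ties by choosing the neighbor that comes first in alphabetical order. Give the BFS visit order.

node back broker core hub proxy bridge shard mesh index mirror peer queue gate router relay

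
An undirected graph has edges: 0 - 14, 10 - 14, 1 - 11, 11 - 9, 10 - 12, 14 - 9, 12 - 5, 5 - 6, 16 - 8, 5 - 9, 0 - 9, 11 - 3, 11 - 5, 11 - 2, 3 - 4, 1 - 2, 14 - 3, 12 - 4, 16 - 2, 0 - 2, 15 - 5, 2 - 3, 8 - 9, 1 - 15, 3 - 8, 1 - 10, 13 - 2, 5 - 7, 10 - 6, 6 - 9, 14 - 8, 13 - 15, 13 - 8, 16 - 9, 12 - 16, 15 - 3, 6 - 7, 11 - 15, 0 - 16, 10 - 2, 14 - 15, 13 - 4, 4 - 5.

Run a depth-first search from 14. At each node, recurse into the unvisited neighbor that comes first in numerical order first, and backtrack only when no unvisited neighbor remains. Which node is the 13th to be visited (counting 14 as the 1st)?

Visit 14
14 → 0
0 → 2
2 → 1
1 → 10
10 → 6
6 → 5
5 → 4
4 → 3
3 → 8
8 → 9
9 → 11
11 → 15
15 → 13
9 → 16
16 → 12
5 → 7

Visit order: 14, 0, 2, 1, 10, 6, 5, 4, 3, 8, 9, 11, 15, 13, 16, 12, 7

15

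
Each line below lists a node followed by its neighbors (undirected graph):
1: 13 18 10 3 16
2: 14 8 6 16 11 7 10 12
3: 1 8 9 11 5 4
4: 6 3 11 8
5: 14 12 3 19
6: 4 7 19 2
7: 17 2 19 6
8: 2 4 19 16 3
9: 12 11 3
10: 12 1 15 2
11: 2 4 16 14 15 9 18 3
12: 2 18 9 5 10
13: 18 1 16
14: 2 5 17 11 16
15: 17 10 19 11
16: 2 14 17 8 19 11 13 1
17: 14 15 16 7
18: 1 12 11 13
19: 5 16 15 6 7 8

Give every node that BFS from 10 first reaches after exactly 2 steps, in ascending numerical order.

Level 0: 10
Level 1: 1, 2, 12, 15
Level 2: 3, 5, 6, 7, 8, 9, 11, 13, 14, 16, 17, 18, 19
Level 3: 4

3, 5, 6, 7, 8, 9, 11, 13, 14, 16, 17, 18, 19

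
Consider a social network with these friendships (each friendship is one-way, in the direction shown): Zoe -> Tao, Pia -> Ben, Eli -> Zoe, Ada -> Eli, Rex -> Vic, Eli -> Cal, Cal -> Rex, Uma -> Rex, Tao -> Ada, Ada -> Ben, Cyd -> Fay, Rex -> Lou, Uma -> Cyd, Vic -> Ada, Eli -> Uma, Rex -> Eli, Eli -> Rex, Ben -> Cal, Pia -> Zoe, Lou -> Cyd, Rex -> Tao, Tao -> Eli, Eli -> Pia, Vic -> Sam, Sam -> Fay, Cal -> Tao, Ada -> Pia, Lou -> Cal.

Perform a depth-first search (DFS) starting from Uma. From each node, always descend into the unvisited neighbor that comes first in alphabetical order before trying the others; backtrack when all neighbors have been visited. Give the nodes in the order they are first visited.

Uma, Cyd, Fay, Rex, Eli, Cal, Tao, Ada, Ben, Pia, Zoe, Lou, Vic, Sam

Visit Uma
Uma → Cyd
Cyd → Fay
Uma → Rex
Rex → Eli
Eli → Cal
Cal → Tao
Tao → Ada
Ada → Ben
Ada → Pia
Pia → Zoe
Rex → Lou
Rex → Vic
Vic → Sam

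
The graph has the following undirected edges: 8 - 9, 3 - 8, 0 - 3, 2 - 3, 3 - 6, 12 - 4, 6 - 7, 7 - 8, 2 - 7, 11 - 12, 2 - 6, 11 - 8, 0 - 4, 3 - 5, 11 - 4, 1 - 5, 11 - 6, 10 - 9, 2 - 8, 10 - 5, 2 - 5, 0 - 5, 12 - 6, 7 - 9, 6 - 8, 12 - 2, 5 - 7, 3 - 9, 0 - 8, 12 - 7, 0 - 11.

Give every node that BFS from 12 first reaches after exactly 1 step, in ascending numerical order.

2, 4, 6, 7, 11

Level 0: 12
Level 1: 2, 4, 6, 7, 11
Level 2: 0, 3, 5, 8, 9
Level 3: 1, 10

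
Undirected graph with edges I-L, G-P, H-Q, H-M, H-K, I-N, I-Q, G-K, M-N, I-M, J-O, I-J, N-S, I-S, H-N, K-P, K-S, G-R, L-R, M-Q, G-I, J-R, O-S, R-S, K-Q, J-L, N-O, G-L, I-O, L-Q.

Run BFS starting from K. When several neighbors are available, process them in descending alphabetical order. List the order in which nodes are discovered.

K S Q P H G R O N I M L J

Visit K; enqueue S, Q, P, H, G → queue [S, Q, P, H, G]
Visit S; enqueue R, O, N, I → queue [Q, P, H, G, R, O, N, I]
Visit Q; enqueue M, L → queue [P, H, G, R, O, N, I, M, L]
Visit P → queue [H, G, R, O, N, I, M, L]
Visit H → queue [G, R, O, N, I, M, L]
Visit G → queue [R, O, N, I, M, L]
Visit R; enqueue J → queue [O, N, I, M, L, J]
Visit O → queue [N, I, M, L, J]
Visit N → queue [I, M, L, J]
Visit I → queue [M, L, J]
Visit M → queue [L, J]
Visit L → queue [J]
Visit J → queue []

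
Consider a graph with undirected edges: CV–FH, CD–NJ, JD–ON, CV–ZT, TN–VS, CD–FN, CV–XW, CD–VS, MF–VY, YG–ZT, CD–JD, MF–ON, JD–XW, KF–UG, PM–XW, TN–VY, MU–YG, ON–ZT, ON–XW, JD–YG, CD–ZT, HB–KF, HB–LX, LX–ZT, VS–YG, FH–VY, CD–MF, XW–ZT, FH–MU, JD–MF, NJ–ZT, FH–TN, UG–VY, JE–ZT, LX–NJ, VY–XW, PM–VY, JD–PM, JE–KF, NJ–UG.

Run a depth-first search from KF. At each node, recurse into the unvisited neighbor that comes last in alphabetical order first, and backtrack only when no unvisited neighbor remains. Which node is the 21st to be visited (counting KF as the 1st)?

Visit KF
KF → UG
UG → VY
VY → XW
XW → ZT
ZT → YG
YG → VS
VS → TN
TN → FH
FH → MU
FH → CV
VS → CD
CD → NJ
NJ → LX
LX → HB
CD → MF
MF → ON
ON → JD
JD → PM
CD → FN
ZT → JE

Visit order: KF, UG, VY, XW, ZT, YG, VS, TN, FH, MU, CV, CD, NJ, LX, HB, MF, ON, JD, PM, FN, JE

JE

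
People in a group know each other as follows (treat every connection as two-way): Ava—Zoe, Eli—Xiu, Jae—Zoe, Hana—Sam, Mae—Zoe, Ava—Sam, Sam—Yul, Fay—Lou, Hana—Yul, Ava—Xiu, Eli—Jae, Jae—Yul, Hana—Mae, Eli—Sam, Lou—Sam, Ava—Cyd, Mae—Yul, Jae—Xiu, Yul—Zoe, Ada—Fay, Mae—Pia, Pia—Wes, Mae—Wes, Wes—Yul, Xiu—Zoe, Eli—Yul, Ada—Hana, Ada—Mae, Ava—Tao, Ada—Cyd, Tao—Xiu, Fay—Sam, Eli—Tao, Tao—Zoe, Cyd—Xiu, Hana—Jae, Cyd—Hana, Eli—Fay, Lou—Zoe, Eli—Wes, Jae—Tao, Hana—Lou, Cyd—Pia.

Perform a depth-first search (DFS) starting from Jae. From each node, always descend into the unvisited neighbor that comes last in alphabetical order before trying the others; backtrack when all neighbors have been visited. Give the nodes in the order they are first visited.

Visit Jae
Jae → Zoe
Zoe → Yul
Yul → Wes
Wes → Pia
Pia → Mae
Mae → Hana
Hana → Sam
Sam → Lou
Lou → Fay
Fay → Eli
Eli → Xiu
Xiu → Tao
Tao → Ava
Ava → Cyd
Cyd → Ada

Jae -> Zoe -> Yul -> Wes -> Pia -> Mae -> Hana -> Sam -> Lou -> Fay -> Eli -> Xiu -> Tao -> Ava -> Cyd -> Ada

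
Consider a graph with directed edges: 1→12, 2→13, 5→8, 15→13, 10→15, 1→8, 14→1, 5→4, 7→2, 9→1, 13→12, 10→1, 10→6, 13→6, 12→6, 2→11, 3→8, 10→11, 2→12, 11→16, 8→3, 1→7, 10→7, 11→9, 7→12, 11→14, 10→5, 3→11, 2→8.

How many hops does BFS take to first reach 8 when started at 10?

Level 0: 10
Level 1: 1, 5, 6, 7, 11, 15
Level 2: 2, 4, 8, 9, 12, 13, 14, 16
Level 3: 3
8 first appears at level 2.

2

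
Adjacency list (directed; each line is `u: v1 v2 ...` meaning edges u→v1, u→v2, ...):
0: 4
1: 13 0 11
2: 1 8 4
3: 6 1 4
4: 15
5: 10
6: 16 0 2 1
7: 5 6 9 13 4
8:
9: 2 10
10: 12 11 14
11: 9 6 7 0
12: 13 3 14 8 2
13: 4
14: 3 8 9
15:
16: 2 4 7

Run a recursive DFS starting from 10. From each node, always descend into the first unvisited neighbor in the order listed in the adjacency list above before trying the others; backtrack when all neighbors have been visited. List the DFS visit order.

10, 12, 13, 4, 15, 3, 6, 16, 2, 1, 0, 11, 9, 7, 5, 8, 14

Visit 10
10 → 12
12 → 13
13 → 4
4 → 15
12 → 3
3 → 6
6 → 16
16 → 2
2 → 1
1 → 0
1 → 11
11 → 9
11 → 7
7 → 5
2 → 8
12 → 14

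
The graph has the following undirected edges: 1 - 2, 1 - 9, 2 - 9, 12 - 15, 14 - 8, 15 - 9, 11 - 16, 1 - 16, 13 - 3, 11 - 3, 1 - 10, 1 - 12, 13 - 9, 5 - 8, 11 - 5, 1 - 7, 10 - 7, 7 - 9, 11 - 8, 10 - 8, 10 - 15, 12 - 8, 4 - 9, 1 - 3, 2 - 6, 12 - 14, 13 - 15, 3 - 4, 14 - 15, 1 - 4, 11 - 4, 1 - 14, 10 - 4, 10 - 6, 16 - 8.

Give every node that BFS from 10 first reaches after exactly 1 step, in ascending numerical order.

1, 4, 6, 7, 8, 15

Level 0: 10
Level 1: 1, 4, 6, 7, 8, 15
Level 2: 2, 3, 5, 9, 11, 12, 13, 14, 16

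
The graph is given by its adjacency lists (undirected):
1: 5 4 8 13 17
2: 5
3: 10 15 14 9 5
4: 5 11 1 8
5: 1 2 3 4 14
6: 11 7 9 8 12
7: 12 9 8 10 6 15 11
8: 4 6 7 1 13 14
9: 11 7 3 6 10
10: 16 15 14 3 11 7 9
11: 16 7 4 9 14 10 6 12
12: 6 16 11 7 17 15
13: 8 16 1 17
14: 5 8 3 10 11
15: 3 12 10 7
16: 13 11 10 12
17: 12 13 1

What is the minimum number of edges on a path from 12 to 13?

Level 0: 12
Level 1: 6, 7, 11, 15, 16, 17
Level 2: 1, 3, 4, 8, 9, 10, 13, 14
Level 3: 5
Level 4: 2
13 first appears at level 2.

2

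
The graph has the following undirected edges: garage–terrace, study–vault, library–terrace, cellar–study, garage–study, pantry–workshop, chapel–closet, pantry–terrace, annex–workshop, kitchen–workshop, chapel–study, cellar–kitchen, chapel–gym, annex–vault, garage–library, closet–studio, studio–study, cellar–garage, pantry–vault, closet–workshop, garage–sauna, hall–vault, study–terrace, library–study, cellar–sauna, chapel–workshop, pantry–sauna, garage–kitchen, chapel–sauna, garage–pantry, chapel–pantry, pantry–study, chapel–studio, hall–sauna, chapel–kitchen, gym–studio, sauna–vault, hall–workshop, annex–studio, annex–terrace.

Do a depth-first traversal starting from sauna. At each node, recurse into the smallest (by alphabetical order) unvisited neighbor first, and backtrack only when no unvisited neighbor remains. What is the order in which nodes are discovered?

sauna, cellar, garage, kitchen, chapel, closet, studio, annex, terrace, library, study, pantry, vault, hall, workshop, gym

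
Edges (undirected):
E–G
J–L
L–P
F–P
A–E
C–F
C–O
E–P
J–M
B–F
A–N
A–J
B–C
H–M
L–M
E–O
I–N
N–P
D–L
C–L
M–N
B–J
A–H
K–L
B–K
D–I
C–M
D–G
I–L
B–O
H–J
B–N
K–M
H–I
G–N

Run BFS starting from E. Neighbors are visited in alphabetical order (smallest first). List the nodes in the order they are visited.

Visit E; enqueue A, G, O, P → queue [A, G, O, P]
Visit A; enqueue H, J, N → queue [G, O, P, H, J, N]
Visit G; enqueue D → queue [O, P, H, J, N, D]
Visit O; enqueue B, C → queue [P, H, J, N, D, B, C]
Visit P; enqueue F, L → queue [H, J, N, D, B, C, F, L]
Visit H; enqueue I, M → queue [J, N, D, B, C, F, L, I, M]
Visit J → queue [N, D, B, C, F, L, I, M]
Visit N → queue [D, B, C, F, L, I, M]
Visit D → queue [B, C, F, L, I, M]
Visit B; enqueue K → queue [C, F, L, I, M, K]
Visit C → queue [F, L, I, M, K]
Visit F → queue [L, I, M, K]
Visit L → queue [I, M, K]
Visit I → queue [M, K]
Visit M → queue [K]
Visit K → queue []

E A G O P H J N D B C F L I M K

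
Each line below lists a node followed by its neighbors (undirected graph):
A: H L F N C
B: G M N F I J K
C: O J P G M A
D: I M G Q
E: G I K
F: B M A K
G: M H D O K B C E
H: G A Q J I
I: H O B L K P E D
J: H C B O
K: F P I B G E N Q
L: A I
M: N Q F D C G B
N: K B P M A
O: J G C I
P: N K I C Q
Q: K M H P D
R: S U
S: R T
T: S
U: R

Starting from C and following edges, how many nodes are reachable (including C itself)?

17

BFS from C visits: C, P, O, M, J, G, A, Q, N, K, I, F, D, B, H, E, L
Reachable nodes: 17 of 21 total.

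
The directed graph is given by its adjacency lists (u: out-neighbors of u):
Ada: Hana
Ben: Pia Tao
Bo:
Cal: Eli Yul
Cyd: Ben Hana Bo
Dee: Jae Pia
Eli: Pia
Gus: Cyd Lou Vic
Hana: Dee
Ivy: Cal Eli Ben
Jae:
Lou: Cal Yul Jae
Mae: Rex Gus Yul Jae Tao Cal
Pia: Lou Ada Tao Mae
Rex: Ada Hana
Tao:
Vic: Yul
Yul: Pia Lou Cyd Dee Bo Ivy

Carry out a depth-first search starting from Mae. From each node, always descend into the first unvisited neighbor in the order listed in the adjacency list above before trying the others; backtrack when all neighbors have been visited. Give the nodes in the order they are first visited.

Mae, Rex, Ada, Hana, Dee, Jae, Pia, Lou, Cal, Eli, Yul, Cyd, Ben, Tao, Bo, Ivy, Gus, Vic

Visit Mae
Mae → Rex
Rex → Ada
Ada → Hana
Hana → Dee
Dee → Jae
Dee → Pia
Pia → Lou
Lou → Cal
Cal → Eli
Cal → Yul
Yul → Cyd
Cyd → Ben
Ben → Tao
Cyd → Bo
Yul → Ivy
Mae → Gus
Gus → Vic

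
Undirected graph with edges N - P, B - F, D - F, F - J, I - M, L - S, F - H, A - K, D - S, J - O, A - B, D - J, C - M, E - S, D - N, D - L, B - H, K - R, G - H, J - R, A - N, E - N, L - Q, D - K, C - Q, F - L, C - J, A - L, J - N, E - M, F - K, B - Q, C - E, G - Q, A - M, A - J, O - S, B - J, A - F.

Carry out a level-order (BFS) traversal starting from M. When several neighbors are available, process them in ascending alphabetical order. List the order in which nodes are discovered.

Visit M; enqueue A, C, E, I → queue [A, C, E, I]
Visit A; enqueue B, F, J, K, L, N → queue [C, E, I, B, F, J, K, L, N]
Visit C; enqueue Q → queue [E, I, B, F, J, K, L, N, Q]
Visit E; enqueue S → queue [I, B, F, J, K, L, N, Q, S]
Visit I → queue [B, F, J, K, L, N, Q, S]
Visit B; enqueue H → queue [F, J, K, L, N, Q, S, H]
Visit F; enqueue D → queue [J, K, L, N, Q, S, H, D]
Visit J; enqueue O, R → queue [K, L, N, Q, S, H, D, O, R]
Visit K → queue [L, N, Q, S, H, D, O, R]
Visit L → queue [N, Q, S, H, D, O, R]
Visit N; enqueue P → queue [Q, S, H, D, O, R, P]
Visit Q; enqueue G → queue [S, H, D, O, R, P, G]
Visit S → queue [H, D, O, R, P, G]
Visit H → queue [D, O, R, P, G]
Visit D → queue [O, R, P, G]
Visit O → queue [R, P, G]
Visit R → queue [P, G]
Visit P → queue [G]
Visit G → queue []

M, A, C, E, I, B, F, J, K, L, N, Q, S, H, D, O, R, P, G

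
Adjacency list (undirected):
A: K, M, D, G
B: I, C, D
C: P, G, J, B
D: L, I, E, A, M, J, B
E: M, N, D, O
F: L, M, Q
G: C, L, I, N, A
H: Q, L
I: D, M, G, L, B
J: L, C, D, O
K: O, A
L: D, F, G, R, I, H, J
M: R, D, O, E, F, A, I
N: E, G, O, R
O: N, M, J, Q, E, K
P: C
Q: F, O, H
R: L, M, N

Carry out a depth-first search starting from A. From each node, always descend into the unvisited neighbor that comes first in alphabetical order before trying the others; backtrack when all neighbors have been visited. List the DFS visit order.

Visit A
A → D
D → B
B → C
C → G
G → I
I → L
L → F
F → M
M → E
E → N
N → O
O → J
O → K
O → Q
Q → H
N → R
C → P

A → D → B → C → G → I → L → F → M → E → N → O → J → K → Q → H → R → P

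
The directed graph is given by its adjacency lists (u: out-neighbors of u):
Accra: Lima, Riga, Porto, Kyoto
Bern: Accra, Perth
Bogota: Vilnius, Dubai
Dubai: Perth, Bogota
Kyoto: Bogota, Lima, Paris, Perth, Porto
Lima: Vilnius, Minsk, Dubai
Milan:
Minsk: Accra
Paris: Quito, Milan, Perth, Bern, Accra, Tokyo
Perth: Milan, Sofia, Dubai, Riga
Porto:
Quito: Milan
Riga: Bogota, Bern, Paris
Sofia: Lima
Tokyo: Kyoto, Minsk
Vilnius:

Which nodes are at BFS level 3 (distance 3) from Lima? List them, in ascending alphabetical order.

Kyoto, Milan, Porto, Riga, Sofia

Level 0: Lima
Level 1: Dubai, Minsk, Vilnius
Level 2: Accra, Bogota, Perth
Level 3: Kyoto, Milan, Porto, Riga, Sofia
Level 4: Bern, Paris
Level 5: Quito, Tokyo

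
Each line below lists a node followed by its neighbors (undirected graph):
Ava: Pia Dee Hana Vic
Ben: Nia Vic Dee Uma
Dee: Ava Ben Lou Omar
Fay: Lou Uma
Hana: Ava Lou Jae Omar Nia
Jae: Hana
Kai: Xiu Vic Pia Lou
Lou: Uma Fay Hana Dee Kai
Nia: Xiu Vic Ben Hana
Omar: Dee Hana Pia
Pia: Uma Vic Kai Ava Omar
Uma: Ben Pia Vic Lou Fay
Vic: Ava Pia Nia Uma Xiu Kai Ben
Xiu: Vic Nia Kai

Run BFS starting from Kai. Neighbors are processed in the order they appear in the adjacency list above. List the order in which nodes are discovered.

Visit Kai; enqueue Xiu, Vic, Pia, Lou → queue [Xiu, Vic, Pia, Lou]
Visit Xiu; enqueue Nia → queue [Vic, Pia, Lou, Nia]
Visit Vic; enqueue Ava, Uma, Ben → queue [Pia, Lou, Nia, Ava, Uma, Ben]
Visit Pia; enqueue Omar → queue [Lou, Nia, Ava, Uma, Ben, Omar]
Visit Lou; enqueue Fay, Hana, Dee → queue [Nia, Ava, Uma, Ben, Omar, Fay, Hana, Dee]
Visit Nia → queue [Ava, Uma, Ben, Omar, Fay, Hana, Dee]
Visit Ava → queue [Uma, Ben, Omar, Fay, Hana, Dee]
Visit Uma → queue [Ben, Omar, Fay, Hana, Dee]
Visit Ben → queue [Omar, Fay, Hana, Dee]
Visit Omar → queue [Fay, Hana, Dee]
Visit Fay → queue [Hana, Dee]
Visit Hana; enqueue Jae → queue [Dee, Jae]
Visit Dee → queue [Jae]
Visit Jae → queue []

Kai Xiu Vic Pia Lou Nia Ava Uma Ben Omar Fay Hana Dee Jae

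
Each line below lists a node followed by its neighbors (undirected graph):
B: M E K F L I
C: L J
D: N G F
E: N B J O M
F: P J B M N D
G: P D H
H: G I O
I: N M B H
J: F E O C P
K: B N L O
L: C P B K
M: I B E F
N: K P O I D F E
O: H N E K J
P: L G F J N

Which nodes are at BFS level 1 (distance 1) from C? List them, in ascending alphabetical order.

Level 0: C
Level 1: J, L
Level 2: B, E, F, K, O, P
Level 3: D, G, H, I, M, N

J, L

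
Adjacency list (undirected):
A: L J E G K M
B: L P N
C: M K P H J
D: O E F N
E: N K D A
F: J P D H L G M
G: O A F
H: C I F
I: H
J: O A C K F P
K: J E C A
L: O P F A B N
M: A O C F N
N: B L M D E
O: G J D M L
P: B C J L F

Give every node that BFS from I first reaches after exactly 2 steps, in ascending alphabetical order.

C, F

Level 0: I
Level 1: H
Level 2: C, F
Level 3: D, G, J, K, L, M, P
Level 4: A, B, E, N, O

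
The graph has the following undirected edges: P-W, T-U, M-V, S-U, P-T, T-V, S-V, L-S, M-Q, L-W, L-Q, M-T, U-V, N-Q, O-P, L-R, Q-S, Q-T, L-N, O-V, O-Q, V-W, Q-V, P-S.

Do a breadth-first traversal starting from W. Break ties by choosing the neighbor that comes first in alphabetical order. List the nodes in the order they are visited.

W, L, P, V, N, Q, R, S, O, T, M, U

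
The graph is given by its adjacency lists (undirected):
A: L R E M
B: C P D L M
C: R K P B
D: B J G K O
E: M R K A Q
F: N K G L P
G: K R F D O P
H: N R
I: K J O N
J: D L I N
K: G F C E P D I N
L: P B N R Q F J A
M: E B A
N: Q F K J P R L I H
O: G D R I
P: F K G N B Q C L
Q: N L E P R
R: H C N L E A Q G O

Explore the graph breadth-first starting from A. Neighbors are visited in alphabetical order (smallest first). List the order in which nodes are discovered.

A → E → L → M → R → K → Q → B → F → J → N → P → C → G → H → O → D → I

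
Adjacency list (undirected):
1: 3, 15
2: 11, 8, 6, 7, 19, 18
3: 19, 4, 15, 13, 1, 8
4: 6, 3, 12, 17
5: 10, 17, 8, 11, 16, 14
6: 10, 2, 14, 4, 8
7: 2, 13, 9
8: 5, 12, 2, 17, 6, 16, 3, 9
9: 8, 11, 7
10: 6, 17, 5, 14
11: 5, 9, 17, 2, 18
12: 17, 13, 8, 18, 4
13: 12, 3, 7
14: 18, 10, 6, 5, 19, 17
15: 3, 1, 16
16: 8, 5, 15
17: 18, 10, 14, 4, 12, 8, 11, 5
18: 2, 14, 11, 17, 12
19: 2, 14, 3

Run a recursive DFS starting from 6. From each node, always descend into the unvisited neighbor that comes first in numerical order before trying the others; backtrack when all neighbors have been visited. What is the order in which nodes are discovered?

Visit 6
6 → 2
2 → 7
7 → 9
9 → 8
8 → 3
3 → 1
1 → 15
15 → 16
16 → 5
5 → 10
10 → 14
14 → 17
17 → 4
4 → 12
12 → 13
12 → 18
18 → 11
14 → 19

6 -> 2 -> 7 -> 9 -> 8 -> 3 -> 1 -> 15 -> 16 -> 5 -> 10 -> 14 -> 17 -> 4 -> 12 -> 13 -> 18 -> 11 -> 19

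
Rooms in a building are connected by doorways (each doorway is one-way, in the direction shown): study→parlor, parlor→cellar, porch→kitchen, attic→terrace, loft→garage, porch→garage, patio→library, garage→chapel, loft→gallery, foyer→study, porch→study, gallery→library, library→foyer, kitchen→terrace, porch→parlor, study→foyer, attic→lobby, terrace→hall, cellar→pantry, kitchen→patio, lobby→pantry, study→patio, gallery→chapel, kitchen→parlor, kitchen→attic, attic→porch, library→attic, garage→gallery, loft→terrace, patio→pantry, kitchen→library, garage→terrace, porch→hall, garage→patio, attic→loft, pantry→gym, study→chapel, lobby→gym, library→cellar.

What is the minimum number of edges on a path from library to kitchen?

Level 0: library
Level 1: attic, cellar, foyer
Level 2: lobby, loft, pantry, porch, study, terrace
Level 3: chapel, gallery, garage, gym, hall, kitchen, parlor, patio
kitchen first appears at level 3.

3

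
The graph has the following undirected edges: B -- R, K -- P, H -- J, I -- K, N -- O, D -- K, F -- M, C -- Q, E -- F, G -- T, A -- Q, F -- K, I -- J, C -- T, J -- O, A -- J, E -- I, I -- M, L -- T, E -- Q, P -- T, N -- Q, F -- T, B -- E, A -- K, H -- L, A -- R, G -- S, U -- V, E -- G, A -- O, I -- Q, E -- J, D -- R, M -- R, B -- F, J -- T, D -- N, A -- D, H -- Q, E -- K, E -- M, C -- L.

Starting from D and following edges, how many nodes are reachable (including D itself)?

20

BFS from D visits: D, R, N, K, A, M, B, Q, O, P, I, F, E, J, H, C, T, G, L, S
Reachable nodes: 20 of 22 total.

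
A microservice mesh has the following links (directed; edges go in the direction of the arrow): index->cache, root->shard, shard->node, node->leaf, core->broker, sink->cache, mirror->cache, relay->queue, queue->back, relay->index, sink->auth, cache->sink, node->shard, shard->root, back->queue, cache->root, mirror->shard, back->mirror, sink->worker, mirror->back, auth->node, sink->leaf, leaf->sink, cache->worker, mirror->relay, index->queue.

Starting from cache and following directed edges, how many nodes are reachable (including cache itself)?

BFS from cache visits: cache, root, sink, worker, shard, auth, leaf, node
Reachable nodes: 8 of 15 total.

8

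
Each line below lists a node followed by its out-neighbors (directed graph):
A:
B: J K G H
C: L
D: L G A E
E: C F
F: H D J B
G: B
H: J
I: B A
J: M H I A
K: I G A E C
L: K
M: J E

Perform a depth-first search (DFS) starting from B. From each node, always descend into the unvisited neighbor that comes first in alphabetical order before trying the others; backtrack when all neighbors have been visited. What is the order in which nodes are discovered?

Visit B
B → G
B → H
H → J
J → A
J → I
J → M
M → E
E → C
C → L
L → K
E → F
F → D

B, G, H, J, A, I, M, E, C, L, K, F, D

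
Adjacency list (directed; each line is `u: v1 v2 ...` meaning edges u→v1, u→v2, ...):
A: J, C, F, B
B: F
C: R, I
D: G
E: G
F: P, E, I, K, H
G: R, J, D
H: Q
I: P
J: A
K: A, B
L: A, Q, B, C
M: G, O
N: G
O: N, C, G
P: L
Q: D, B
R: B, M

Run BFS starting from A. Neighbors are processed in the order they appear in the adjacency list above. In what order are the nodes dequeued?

A -> J -> C -> F -> B -> R -> I -> P -> E -> K -> H -> M -> L -> G -> Q -> O -> D -> N

Visit A; enqueue J, C, F, B → queue [J, C, F, B]
Visit J → queue [C, F, B]
Visit C; enqueue R, I → queue [F, B, R, I]
Visit F; enqueue P, E, K, H → queue [B, R, I, P, E, K, H]
Visit B → queue [R, I, P, E, K, H]
Visit R; enqueue M → queue [I, P, E, K, H, M]
Visit I → queue [P, E, K, H, M]
Visit P; enqueue L → queue [E, K, H, M, L]
Visit E; enqueue G → queue [K, H, M, L, G]
Visit K → queue [H, M, L, G]
Visit H; enqueue Q → queue [M, L, G, Q]
Visit M; enqueue O → queue [L, G, Q, O]
Visit L → queue [G, Q, O]
Visit G; enqueue D → queue [Q, O, D]
Visit Q → queue [O, D]
Visit O; enqueue N → queue [D, N]
Visit D → queue [N]
Visit N → queue []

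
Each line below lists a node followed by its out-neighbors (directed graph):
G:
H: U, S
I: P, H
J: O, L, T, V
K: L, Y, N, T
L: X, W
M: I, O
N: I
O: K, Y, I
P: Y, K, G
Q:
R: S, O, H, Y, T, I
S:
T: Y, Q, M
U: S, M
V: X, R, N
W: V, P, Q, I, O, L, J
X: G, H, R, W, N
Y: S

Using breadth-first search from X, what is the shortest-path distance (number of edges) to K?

3

Level 0: X
Level 1: G, H, N, R, W
Level 2: I, J, L, O, P, Q, S, T, U, V, Y
Level 3: K, M
K first appears at level 3.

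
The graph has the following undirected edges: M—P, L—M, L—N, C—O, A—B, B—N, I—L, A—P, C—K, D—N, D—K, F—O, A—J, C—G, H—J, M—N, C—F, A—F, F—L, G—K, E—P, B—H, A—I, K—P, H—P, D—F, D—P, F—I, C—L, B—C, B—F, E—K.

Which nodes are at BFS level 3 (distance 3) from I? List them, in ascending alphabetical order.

E, G, H, K

Level 0: I
Level 1: A, F, L
Level 2: B, C, D, J, M, N, O, P
Level 3: E, G, H, K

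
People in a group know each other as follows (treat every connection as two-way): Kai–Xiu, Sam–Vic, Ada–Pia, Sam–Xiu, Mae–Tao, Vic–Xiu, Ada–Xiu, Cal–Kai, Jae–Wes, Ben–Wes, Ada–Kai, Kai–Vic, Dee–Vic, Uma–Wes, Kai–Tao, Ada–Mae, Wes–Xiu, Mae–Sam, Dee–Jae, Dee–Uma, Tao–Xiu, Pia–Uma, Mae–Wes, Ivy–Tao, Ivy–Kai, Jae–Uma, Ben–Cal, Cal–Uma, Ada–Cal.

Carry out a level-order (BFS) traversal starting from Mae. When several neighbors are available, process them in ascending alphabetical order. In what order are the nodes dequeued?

Mae, Ada, Sam, Tao, Wes, Cal, Kai, Pia, Xiu, Vic, Ivy, Ben, Jae, Uma, Dee

Visit Mae; enqueue Ada, Sam, Tao, Wes → queue [Ada, Sam, Tao, Wes]
Visit Ada; enqueue Cal, Kai, Pia, Xiu → queue [Sam, Tao, Wes, Cal, Kai, Pia, Xiu]
Visit Sam; enqueue Vic → queue [Tao, Wes, Cal, Kai, Pia, Xiu, Vic]
Visit Tao; enqueue Ivy → queue [Wes, Cal, Kai, Pia, Xiu, Vic, Ivy]
Visit Wes; enqueue Ben, Jae, Uma → queue [Cal, Kai, Pia, Xiu, Vic, Ivy, Ben, Jae, Uma]
Visit Cal → queue [Kai, Pia, Xiu, Vic, Ivy, Ben, Jae, Uma]
Visit Kai → queue [Pia, Xiu, Vic, Ivy, Ben, Jae, Uma]
Visit Pia → queue [Xiu, Vic, Ivy, Ben, Jae, Uma]
Visit Xiu → queue [Vic, Ivy, Ben, Jae, Uma]
Visit Vic; enqueue Dee → queue [Ivy, Ben, Jae, Uma, Dee]
Visit Ivy → queue [Ben, Jae, Uma, Dee]
Visit Ben → queue [Jae, Uma, Dee]
Visit Jae → queue [Uma, Dee]
Visit Uma → queue [Dee]
Visit Dee → queue []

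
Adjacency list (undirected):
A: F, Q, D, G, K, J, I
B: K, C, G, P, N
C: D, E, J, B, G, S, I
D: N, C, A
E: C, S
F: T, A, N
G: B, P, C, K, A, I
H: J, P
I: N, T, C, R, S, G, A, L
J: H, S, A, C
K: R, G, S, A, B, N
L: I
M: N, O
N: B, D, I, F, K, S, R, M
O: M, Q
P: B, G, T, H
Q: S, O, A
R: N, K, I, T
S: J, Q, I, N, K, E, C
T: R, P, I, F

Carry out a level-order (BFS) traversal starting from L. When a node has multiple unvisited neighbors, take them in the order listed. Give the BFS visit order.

L -> I -> N -> T -> C -> R -> S -> G -> A -> B -> D -> F -> K -> M -> P -> E -> J -> Q -> O -> H

Visit L; enqueue I → queue [I]
Visit I; enqueue N, T, C, R, S, G, A → queue [N, T, C, R, S, G, A]
Visit N; enqueue B, D, F, K, M → queue [T, C, R, S, G, A, B, D, F, K, M]
Visit T; enqueue P → queue [C, R, S, G, A, B, D, F, K, M, P]
Visit C; enqueue E, J → queue [R, S, G, A, B, D, F, K, M, P, E, J]
Visit R → queue [S, G, A, B, D, F, K, M, P, E, J]
Visit S; enqueue Q → queue [G, A, B, D, F, K, M, P, E, J, Q]
Visit G → queue [A, B, D, F, K, M, P, E, J, Q]
Visit A → queue [B, D, F, K, M, P, E, J, Q]
Visit B → queue [D, F, K, M, P, E, J, Q]
Visit D → queue [F, K, M, P, E, J, Q]
Visit F → queue [K, M, P, E, J, Q]
Visit K → queue [M, P, E, J, Q]
Visit M; enqueue O → queue [P, E, J, Q, O]
Visit P; enqueue H → queue [E, J, Q, O, H]
Visit E → queue [J, Q, O, H]
Visit J → queue [Q, O, H]
Visit Q → queue [O, H]
Visit O → queue [H]
Visit H → queue []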